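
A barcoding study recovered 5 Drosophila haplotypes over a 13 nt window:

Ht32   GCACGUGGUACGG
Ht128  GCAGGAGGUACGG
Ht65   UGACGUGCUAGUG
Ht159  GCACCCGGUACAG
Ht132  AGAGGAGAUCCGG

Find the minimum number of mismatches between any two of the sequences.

2

Pairwise Hamming distances:
  Ht32 vs Ht128: 2
  Ht32 vs Ht65: 5
  Ht32 vs Ht159: 3
  Ht32 vs Ht132: 6
  Ht128 vs Ht65: 7
  Ht128 vs Ht159: 4
  Ht128 vs Ht132: 4
  Ht65 vs Ht159: 7
  Ht65 vs Ht132: 7
  Ht159 vs Ht132: 8
The smallest is 2, between Ht32 and Ht128.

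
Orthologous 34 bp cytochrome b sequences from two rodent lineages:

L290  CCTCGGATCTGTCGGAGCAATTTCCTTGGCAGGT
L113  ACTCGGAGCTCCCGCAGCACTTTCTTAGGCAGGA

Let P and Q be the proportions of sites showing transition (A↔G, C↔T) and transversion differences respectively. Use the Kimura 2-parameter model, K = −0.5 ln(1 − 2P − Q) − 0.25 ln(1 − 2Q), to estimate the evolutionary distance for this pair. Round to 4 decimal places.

Mismatches occur at site 1 (C/A, transversion), site 8 (T/G, transversion), site 11 (G/C, transversion), site 12 (T/C, transition), site 15 (G/C, transversion), site 20 (A/C, transversion), site 25 (C/T, transition), site 27 (T/A, transversion), site 34 (T/A, transversion).
Of the 9 differences, 2 transitions and 7 transversions over 34 sites: P = 2/34 = 0.058824, Q = 7/34 = 0.205882.
d = −0.5·ln(0.676470) − 0.25·ln(0.588236) = −0.5·(-0.390867) − 0.25·(-0.530627) = 0.3281.

0.3281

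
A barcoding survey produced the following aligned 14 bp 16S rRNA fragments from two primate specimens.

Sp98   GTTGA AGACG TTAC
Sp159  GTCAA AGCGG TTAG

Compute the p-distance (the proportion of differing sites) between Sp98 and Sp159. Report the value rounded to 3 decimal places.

Mismatches occur at site 3 (T↔C), site 4 (G↔A), site 8 (A↔C), site 9 (C↔G), site 14 (C↔G).
There are 5 differences over 14 sites, so p = 5/14 = 0.357.

0.357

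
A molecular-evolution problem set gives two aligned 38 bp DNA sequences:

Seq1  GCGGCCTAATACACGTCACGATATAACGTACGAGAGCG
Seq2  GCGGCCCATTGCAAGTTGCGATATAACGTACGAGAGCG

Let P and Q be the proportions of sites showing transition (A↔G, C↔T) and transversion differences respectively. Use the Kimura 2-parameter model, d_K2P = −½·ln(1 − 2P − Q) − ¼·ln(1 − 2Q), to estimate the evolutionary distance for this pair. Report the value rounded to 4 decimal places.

The sequences differ at positions 7 (T/C, transition), 9 (A/T, transversion), 11 (A/G, transition), 14 (C/A, transversion), 17 (C/T, transition), 18 (A/G, transition).
Of the 6 differences, 4 transitions and 2 transversions over 38 sites: P = 4/38 = 0.105263, Q = 2/38 = 0.052632.
d = −0.5·ln(0.736842) − 0.25·ln(0.894736) = −0.5·(-0.305382) − 0.25·(-0.111227) = 0.1805.

0.1805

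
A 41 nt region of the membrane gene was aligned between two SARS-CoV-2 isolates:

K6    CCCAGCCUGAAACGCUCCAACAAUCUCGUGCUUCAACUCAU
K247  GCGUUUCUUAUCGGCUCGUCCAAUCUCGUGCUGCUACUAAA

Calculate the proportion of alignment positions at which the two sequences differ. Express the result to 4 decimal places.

Differing sites — 1:C/G; 3:C/G; 4:A/U; 5:G/U; 6:C/U; 9:G/U; 11:A/U; 12:A/C; 13:C/G; 18:C/G; 19:A/U; 20:A/C; 33:U/G; 35:A/U; 39:C/A; 41:U/A.
There are 16 differences over 41 sites, so p = 16/41 = 0.3902.

0.3902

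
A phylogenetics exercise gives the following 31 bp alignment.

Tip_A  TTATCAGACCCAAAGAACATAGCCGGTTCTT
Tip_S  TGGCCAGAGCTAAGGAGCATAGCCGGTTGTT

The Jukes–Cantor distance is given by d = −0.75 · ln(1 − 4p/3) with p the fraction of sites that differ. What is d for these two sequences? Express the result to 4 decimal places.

Mismatches occur at site 2 (T↔G), site 3 (A↔G), site 4 (T↔C), site 9 (C↔G), site 11 (C↔T), site 14 (A↔G), site 17 (A↔G), site 29 (C↔G).
p = 8/31 = 0.258065.
d = −0.75 · ln(1 − (4/3)·0.258065) = −0.75 · ln(0.655913) = −0.75 · (-0.421727) = 0.3163.

0.3163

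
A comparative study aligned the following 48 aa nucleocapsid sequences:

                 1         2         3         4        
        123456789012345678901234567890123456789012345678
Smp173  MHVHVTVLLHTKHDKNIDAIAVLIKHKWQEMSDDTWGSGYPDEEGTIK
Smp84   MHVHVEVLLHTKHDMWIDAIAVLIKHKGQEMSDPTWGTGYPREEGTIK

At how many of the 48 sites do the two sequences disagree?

7

Differing sites — 6:T/E; 15:K/M; 16:N/W; 28:W/G; 34:D/P; 38:S/T; 42:D/R.
That gives 7 mismatches out of 48 aligned sites, so the Hamming distance is 7.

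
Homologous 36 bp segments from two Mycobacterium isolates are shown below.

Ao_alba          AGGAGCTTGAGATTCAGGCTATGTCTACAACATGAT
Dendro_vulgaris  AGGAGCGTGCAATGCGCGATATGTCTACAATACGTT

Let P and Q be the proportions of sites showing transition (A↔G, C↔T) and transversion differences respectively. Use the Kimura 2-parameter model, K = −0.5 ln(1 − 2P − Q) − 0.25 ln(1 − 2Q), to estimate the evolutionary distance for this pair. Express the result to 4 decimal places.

0.3476

Differing sites — 7:T/G (Tv); 10:A/C (Tv); 11:G/A (Ti); 14:T/G (Tv); 16:A/G (Ti); 17:G/C (Tv); 19:C/A (Tv); 31:C/T (Ti); 33:T/C (Ti); 35:A/T (Tv).
Of the 10 differences, 4 transitions and 6 transversions over 36 sites: P = 4/36 = 0.111111, Q = 6/36 = 0.166667.
d = −0.5·ln(0.611111) − 0.25·ln(0.666666) = −0.5·(-0.492477) − 0.25·(-0.405466) = 0.3476.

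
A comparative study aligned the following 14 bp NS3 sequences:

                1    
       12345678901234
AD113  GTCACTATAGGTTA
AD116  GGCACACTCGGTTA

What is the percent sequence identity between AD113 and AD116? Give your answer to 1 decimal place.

Mismatches occur at site 2 (T/G), site 6 (T/A), site 7 (A/C), site 9 (A/C).
10 of the 14 sites match, so the percent identity is 10/14 × 100 = 71.4%.

71.4%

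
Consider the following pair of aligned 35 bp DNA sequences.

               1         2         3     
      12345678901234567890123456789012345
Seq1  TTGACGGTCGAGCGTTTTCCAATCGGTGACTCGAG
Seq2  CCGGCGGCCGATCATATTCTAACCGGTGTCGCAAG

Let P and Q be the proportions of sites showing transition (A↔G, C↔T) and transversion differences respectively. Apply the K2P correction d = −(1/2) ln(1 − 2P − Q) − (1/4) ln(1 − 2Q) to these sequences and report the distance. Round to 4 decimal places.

Mismatches occur at site 1 (T↔C, transition), site 2 (T↔C, transition), site 4 (A↔G, transition), site 8 (T↔C, transition), site 12 (G↔T, transversion), site 14 (G↔A, transition), site 16 (T↔A, transversion), site 20 (C↔T, transition), site 23 (T↔C, transition), site 29 (A↔T, transversion), site 31 (T↔G, transversion), site 33 (G↔A, transition).
Of the 12 differences, 8 transitions and 4 transversions over 35 sites: P = 8/35 = 0.228571, Q = 4/35 = 0.114286.
d = −0.5·ln(0.428572) − 0.25·ln(0.771428) = −0.5·(-0.847297) − 0.25·(-0.259512) = 0.4885.

0.4885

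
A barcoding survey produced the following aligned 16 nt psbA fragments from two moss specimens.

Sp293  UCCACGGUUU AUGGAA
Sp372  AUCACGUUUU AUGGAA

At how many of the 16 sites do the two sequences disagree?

3

Mismatches occur at site 1 (U→A), site 2 (C→U), site 7 (G→U).
That gives 3 mismatches out of 16 aligned sites, so the Hamming distance is 3.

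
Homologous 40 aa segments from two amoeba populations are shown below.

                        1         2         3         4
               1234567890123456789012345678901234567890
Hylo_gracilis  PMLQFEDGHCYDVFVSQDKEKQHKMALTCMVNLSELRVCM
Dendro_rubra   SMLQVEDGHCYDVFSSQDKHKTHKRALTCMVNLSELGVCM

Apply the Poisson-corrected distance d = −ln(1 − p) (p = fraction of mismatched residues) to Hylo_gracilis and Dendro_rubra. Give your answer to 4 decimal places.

0.1924

The sequences differ at positions 1 (P/S), 5 (F/V), 15 (V/S), 20 (E/H), 22 (Q/T), 25 (M/R), 37 (R/G).
p = 7/40 = 0.175000.
d = −ln(1 − 0.175000) = −ln(0.825000) = 0.1924.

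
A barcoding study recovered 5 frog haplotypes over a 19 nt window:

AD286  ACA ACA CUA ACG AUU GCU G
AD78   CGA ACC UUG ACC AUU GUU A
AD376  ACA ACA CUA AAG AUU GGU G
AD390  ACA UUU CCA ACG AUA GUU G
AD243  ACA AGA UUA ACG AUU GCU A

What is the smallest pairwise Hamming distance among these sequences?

2

Pairwise Hamming distances:
  AD286 vs AD78: 8
  AD286 vs AD376: 2
  AD286 vs AD390: 6
  AD286 vs AD243: 3
  AD78 vs AD376: 9
  AD78 vs AD390: 11
  AD78 vs AD243: 7
  AD376 vs AD390: 7
  AD376 vs AD243: 5
  AD390 vs AD243: 8
The smallest is 2, between AD286 and AD376.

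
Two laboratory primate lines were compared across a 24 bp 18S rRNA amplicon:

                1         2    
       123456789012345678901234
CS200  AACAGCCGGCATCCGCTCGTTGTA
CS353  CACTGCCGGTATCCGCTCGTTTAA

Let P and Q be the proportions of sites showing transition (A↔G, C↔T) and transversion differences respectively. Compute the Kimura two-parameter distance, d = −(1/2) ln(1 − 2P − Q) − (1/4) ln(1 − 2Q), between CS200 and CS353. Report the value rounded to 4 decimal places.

0.2452

The sequences differ at positions 1 (A/C, transversion), 4 (A/T, transversion), 10 (C/T, transition), 22 (G/T, transversion), 23 (T/A, transversion).
Of the 5 differences, 1 transition and 4 transversions over 24 sites: P = 1/24 = 0.041667, Q = 4/24 = 0.166667.
d = −0.5·ln(0.749999) − 0.25·ln(0.666666) = −0.5·(-0.287683) − 0.25·(-0.405466) = 0.2452.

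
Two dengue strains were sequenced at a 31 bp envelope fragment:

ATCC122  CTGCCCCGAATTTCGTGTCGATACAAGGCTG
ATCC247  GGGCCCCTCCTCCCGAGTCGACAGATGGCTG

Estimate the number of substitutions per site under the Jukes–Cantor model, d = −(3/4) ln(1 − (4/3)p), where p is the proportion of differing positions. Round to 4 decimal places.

Differing sites — 1:C/G; 2:T/G; 8:G/T; 9:A/C; 10:A/C; 12:T/C; 13:T/C; 16:T/A; 22:T/C; 24:C/G; 26:A/T.
p = 11/31 = 0.354839.
d = −0.75 · ln(1 − (4/3)·0.354839) = −0.75 · ln(0.526881) = −0.75 · (-0.640781) = 0.4806.

0.4806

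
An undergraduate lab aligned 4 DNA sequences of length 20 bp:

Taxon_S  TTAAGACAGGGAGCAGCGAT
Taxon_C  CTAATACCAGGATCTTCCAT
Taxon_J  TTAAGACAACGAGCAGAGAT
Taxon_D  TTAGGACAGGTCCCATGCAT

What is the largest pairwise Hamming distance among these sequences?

10

Pairwise Hamming distances:
  Taxon_S vs Taxon_C: 8
  Taxon_S vs Taxon_J: 3
  Taxon_S vs Taxon_D: 7
  Taxon_C vs Taxon_J: 9
  Taxon_C vs Taxon_D: 10
  Taxon_J vs Taxon_D: 9
The largest is 10, between Taxon_C and Taxon_D.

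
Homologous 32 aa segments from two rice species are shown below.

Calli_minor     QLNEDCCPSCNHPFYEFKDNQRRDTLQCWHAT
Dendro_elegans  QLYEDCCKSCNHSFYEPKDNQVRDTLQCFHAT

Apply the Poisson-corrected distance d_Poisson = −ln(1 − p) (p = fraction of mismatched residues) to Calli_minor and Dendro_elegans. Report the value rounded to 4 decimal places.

0.2076

Mismatches occur at site 3 (N→Y), site 8 (P→K), site 13 (P→S), site 17 (F→P), site 22 (R→V), site 29 (W→F).
p = 6/32 = 0.187500.
d = −ln(1 − 0.187500) = −ln(0.812500) = 0.2076.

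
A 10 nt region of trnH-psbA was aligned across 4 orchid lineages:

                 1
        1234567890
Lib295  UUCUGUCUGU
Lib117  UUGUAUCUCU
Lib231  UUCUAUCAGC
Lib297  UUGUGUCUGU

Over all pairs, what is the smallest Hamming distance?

1

Pairwise Hamming distances:
  Lib295 vs Lib117: 3
  Lib295 vs Lib231: 3
  Lib295 vs Lib297: 1
  Lib117 vs Lib231: 4
  Lib117 vs Lib297: 2
  Lib231 vs Lib297: 4
The smallest is 1, between Lib295 and Lib297.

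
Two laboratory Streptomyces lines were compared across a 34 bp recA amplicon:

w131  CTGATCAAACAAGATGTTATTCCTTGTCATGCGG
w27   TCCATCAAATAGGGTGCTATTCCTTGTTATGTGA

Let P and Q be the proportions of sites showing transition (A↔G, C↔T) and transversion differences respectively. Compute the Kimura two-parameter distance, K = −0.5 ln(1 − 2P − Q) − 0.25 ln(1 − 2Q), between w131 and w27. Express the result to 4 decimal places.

0.4243

The sequences differ at positions 1 (C/T, transition), 2 (T/C, transition), 3 (G/C, transversion), 10 (C/T, transition), 12 (A/G, transition), 14 (A/G, transition), 17 (T/C, transition), 28 (C/T, transition), 32 (C/T, transition), 34 (G/A, transition).
Of the 10 differences, 9 transitions and 1 transversion over 34 sites: P = 9/34 = 0.264706, Q = 1/34 = 0.029412.
d = −0.5·ln(0.441176) − 0.25·ln(0.941176) = −0.5·(-0.818311) − 0.25·(-0.060625) = 0.4243.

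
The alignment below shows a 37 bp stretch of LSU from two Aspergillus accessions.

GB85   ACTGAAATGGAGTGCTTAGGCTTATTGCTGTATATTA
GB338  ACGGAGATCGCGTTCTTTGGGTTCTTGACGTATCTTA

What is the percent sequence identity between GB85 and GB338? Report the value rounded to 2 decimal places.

Differing sites — 3:T/G; 6:A/G; 9:G/C; 11:A/C; 14:G/T; 18:A/T; 21:C/G; 24:A/C; 28:C/A; 29:T/C; 34:A/C.
26 of the 37 sites match, so the percent identity is 26/37 × 100 = 70.27%.

70.27%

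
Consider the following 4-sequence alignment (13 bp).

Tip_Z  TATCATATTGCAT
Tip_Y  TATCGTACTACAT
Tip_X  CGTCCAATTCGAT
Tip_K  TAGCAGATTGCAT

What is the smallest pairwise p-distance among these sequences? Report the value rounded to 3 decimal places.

Pairwise Hamming distances:
  Tip_Z vs Tip_Y: 3
  Tip_Z vs Tip_X: 6
  Tip_Z vs Tip_K: 2
  Tip_Y vs Tip_X: 7
  Tip_Y vs Tip_K: 5
  Tip_X vs Tip_K: 7
The smallest is 2 mismatches, between Tip_Z and Tip_K; p = 2/13 = 0.154.

0.154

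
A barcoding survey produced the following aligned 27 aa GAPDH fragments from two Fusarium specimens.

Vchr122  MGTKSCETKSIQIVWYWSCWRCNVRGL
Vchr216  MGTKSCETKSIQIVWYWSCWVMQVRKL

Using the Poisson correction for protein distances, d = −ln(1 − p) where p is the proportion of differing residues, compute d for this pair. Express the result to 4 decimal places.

Differing sites — 21:R/V; 22:C/M; 23:N/Q; 26:G/K.
p = 4/27 = 0.148148.
d = −ln(1 − 0.148148) = −ln(0.851852) = 0.1603.

0.1603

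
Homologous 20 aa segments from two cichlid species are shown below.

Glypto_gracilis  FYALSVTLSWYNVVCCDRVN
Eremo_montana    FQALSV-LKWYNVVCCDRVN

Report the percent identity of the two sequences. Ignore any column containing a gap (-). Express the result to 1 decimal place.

Excluding the 1 gap column leaves 19 comparable sites.
Differing sites — 2:Y/Q; 9:S/K.
17 of the 19 comparable sites match, so the percent identity is 17/19 × 100 = 89.5%.

89.5%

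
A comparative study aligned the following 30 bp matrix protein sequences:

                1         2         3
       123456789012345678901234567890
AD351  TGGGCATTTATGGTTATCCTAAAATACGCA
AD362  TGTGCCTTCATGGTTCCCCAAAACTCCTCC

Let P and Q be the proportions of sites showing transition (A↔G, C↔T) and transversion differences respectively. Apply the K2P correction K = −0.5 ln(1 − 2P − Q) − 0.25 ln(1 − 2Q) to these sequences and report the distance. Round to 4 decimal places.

0.4459

Differing sites — 3:G/T (Tv); 6:A/C (Tv); 9:T/C (Ti); 16:A/C (Tv); 17:T/C (Ti); 20:T/A (Tv); 24:A/C (Tv); 26:A/C (Tv); 28:G/T (Tv); 30:A/C (Tv).
Of the 10 differences, 2 transitions and 8 transversions over 30 sites: P = 2/30 = 0.066667, Q = 8/30 = 0.266667.
d = −0.5·ln(0.599999) − 0.25·ln(0.466666) = −0.5·(-0.510827) − 0.25·(-0.762141) = 0.4459.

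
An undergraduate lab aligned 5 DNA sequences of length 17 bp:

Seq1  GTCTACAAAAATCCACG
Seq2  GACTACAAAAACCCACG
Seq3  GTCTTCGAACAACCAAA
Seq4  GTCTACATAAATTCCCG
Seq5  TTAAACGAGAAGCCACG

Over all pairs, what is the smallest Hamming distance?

2

Pairwise Hamming distances:
  Seq1 vs Seq2: 2
  Seq1 vs Seq3: 6
  Seq1 vs Seq4: 3
  Seq1 vs Seq5: 6
  Seq2 vs Seq3: 7
  Seq2 vs Seq4: 5
  Seq2 vs Seq5: 7
  Seq3 vs Seq4: 9
  Seq3 vs Seq5: 9
  Seq4 vs Seq5: 9
The smallest is 2, between Seq1 and Seq2.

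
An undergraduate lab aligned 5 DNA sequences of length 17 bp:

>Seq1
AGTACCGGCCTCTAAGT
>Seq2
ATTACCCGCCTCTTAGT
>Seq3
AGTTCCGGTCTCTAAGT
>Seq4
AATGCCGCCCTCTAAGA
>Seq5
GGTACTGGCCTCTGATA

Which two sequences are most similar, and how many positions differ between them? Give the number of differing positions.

Pairwise Hamming distances:
  Seq1 vs Seq2: 3
  Seq1 vs Seq3: 2
  Seq1 vs Seq4: 4
  Seq1 vs Seq5: 5
  Seq2 vs Seq3: 5
  Seq2 vs Seq4: 6
  Seq2 vs Seq5: 7
  Seq3 vs Seq4: 5
  Seq3 vs Seq5: 7
  Seq4 vs Seq5: 7
The smallest is 2, between Seq1 and Seq3.

2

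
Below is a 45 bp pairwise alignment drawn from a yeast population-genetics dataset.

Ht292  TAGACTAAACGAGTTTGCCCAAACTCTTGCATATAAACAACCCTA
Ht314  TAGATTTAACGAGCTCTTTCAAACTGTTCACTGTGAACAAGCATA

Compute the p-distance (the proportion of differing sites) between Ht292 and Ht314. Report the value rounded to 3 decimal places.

0.333

Mismatches occur at site 5 (C→T), site 7 (A→T), site 14 (T→C), site 16 (T→C), site 17 (G→T), site 18 (C→T), site 19 (C→T), site 26 (C→G), site 29 (G→C), site 30 (C→A), site 31 (A→C), site 33 (A→G), site 35 (A→G), site 41 (C→G), site 43 (C→A).
There are 15 differences over 45 sites, so p = 15/45 = 0.333.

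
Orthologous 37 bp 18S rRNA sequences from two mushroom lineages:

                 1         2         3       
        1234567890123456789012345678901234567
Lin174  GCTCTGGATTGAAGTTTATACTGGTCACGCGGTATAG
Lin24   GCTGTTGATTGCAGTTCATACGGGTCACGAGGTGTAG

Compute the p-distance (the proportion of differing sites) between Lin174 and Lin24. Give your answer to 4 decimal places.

0.1892

Mismatches occur at site 4 (C→G), site 6 (G→T), site 12 (A→C), site 17 (T→C), site 22 (T→G), site 30 (C→A), site 34 (A→G).
There are 7 differences over 37 sites, so p = 7/37 = 0.1892.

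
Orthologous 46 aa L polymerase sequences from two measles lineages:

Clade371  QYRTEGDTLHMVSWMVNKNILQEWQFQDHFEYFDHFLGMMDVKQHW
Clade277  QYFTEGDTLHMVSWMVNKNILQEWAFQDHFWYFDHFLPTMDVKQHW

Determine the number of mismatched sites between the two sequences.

Differing sites — 3:R/F; 25:Q/A; 31:E/W; 38:G/P; 39:M/T.
That gives 5 mismatches out of 46 aligned sites, so the Hamming distance is 5.

5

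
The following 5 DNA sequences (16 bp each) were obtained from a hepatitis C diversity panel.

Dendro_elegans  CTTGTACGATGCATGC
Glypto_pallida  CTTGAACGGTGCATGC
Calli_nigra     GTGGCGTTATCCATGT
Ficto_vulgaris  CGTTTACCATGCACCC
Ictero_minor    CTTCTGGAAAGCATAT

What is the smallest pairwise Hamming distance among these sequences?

2

Pairwise Hamming distances:
  Dendro_elegans vs Glypto_pallida: 2
  Dendro_elegans vs Calli_nigra: 8
  Dendro_elegans vs Ficto_vulgaris: 5
  Dendro_elegans vs Ictero_minor: 7
  Glypto_pallida vs Calli_nigra: 9
  Glypto_pallida vs Ficto_vulgaris: 7
  Glypto_pallida vs Ictero_minor: 9
  Calli_nigra vs Ficto_vulgaris: 12
  Calli_nigra vs Ictero_minor: 9
  Ficto_vulgaris vs Ictero_minor: 9
The smallest is 2, between Dendro_elegans and Glypto_pallida.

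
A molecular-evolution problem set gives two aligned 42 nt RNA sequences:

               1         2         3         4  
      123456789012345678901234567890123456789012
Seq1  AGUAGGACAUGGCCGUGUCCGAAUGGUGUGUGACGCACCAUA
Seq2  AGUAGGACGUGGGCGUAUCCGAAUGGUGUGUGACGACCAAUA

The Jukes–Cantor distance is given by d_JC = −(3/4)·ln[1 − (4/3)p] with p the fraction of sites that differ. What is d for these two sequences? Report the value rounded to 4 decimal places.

Mismatches occur at site 9 (A/G), site 13 (C/G), site 17 (G/A), site 36 (C/A), site 37 (A/C), site 39 (C/A).
p = 6/42 = 0.142857.
d = −0.75 · ln(1 − (4/3)·0.142857) = −0.75 · ln(0.809524) = −0.75 · (-0.211309) = 0.1585.

0.1585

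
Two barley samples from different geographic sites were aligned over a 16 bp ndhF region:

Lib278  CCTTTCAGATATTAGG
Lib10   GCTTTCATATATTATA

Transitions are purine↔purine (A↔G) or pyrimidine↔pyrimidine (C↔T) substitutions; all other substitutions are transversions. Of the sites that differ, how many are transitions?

Mismatches occur at site 1 (C/G, transversion), site 8 (G/T, transversion), site 15 (G/T, transversion), site 16 (G/A, transition).
Of the 4 differences, 1 transition and 3 transversions, so the answer is 1.

1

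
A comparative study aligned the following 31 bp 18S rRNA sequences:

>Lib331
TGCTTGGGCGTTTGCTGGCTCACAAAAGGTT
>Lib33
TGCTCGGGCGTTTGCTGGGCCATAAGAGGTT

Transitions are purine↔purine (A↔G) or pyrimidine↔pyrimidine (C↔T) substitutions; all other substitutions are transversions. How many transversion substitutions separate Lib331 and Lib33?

Mismatches occur at site 5 (T/C, transition), site 19 (C/G, transversion), site 20 (T/C, transition), site 23 (C/T, transition), site 26 (A/G, transition).
Of the 5 differences, 4 transitions and 1 transversion, so the answer is 1.

1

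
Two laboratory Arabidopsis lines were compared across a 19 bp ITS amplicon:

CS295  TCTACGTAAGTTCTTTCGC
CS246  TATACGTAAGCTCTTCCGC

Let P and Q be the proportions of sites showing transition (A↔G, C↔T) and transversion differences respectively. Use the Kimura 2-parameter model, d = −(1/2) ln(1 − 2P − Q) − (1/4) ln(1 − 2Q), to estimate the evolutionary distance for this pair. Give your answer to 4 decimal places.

Differing sites — 2:C/A (Tv); 11:T/C (Ti); 16:T/C (Ti).
Of the 3 differences, 2 transitions and 1 transversion over 19 sites: P = 2/19 = 0.105263, Q = 1/19 = 0.052632.
d = −0.5·ln(0.736842) − 0.25·ln(0.894736) = −0.5·(-0.305382) − 0.25·(-0.111227) = 0.1805.

0.1805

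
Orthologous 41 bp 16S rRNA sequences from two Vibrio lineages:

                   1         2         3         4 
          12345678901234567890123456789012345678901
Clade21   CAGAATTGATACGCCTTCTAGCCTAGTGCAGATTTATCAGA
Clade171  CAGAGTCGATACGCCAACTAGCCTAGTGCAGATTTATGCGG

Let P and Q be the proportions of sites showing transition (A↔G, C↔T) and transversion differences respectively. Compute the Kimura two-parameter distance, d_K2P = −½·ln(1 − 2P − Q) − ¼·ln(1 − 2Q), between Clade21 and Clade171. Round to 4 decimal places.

Mismatches occur at site 5 (A↔G, transition), site 7 (T↔C, transition), site 16 (T↔A, transversion), site 17 (T↔A, transversion), site 38 (C↔G, transversion), site 39 (A↔C, transversion), site 41 (A↔G, transition).
Of the 7 differences, 3 transitions and 4 transversions over 41 sites: P = 3/41 = 0.073171, Q = 4/41 = 0.097561.
d = −0.5·ln(0.756097) − 0.25·ln(0.804878) = −0.5·(-0.279586) − 0.25·(-0.217065) = 0.1941.

0.1941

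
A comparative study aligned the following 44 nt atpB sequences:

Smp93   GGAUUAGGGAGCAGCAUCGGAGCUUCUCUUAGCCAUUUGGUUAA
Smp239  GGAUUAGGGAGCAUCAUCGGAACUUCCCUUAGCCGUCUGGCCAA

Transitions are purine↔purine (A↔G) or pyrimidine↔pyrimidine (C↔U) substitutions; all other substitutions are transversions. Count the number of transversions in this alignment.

1

Mismatches occur at site 14 (G→U, transversion), site 22 (G→A, transition), site 27 (U→C, transition), site 35 (A→G, transition), site 37 (U→C, transition), site 41 (U→C, transition), site 42 (U→C, transition).
Of the 7 differences, 6 transitions and 1 transversion, so the answer is 1.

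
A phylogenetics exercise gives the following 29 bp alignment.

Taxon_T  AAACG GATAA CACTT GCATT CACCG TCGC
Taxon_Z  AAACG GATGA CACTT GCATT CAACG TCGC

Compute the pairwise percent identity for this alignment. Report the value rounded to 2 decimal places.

The sequences differ at positions 9 (A/G), 23 (C/A).
27 of the 29 sites match, so the percent identity is 27/29 × 100 = 93.10%.

93.10%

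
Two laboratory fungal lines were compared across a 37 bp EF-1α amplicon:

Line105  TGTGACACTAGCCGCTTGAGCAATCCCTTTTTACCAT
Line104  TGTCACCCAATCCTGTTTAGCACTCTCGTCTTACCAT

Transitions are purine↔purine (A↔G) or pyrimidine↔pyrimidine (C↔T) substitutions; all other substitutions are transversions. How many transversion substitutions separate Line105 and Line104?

The sequences differ at positions 4 (G/C, transversion), 7 (A/C, transversion), 9 (T/A, transversion), 11 (G/T, transversion), 14 (G/T, transversion), 15 (C/G, transversion), 18 (G/T, transversion), 23 (A/C, transversion), 26 (C/T, transition), 28 (T/G, transversion), 30 (T/C, transition).
Of the 11 differences, 2 transitions and 9 transversions, so the answer is 9.

9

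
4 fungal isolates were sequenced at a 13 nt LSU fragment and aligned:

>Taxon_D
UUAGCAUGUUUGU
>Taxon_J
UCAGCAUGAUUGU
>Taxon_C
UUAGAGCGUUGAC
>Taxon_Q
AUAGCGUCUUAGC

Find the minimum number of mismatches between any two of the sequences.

2

Pairwise Hamming distances:
  Taxon_D vs Taxon_J: 2
  Taxon_D vs Taxon_C: 6
  Taxon_D vs Taxon_Q: 5
  Taxon_J vs Taxon_C: 8
  Taxon_J vs Taxon_Q: 7
  Taxon_C vs Taxon_Q: 6
The smallest is 2, between Taxon_D and Taxon_J.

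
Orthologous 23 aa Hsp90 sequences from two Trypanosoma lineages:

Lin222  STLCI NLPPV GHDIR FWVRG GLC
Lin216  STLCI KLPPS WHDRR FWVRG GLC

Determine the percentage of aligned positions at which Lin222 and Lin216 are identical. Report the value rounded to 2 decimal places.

82.61%

Mismatches occur at site 6 (N→K), site 10 (V→S), site 11 (G→W), site 14 (I→R).
19 of the 23 sites match, so the percent identity is 19/23 × 100 = 82.61%.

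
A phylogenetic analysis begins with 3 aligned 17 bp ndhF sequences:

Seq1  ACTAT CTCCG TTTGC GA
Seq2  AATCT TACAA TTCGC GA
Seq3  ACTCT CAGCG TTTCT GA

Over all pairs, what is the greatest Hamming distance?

8

Pairwise Hamming distances:
  Seq1 vs Seq2: 7
  Seq1 vs Seq3: 5
  Seq2 vs Seq3: 8
The largest is 8, between Seq2 and Seq3.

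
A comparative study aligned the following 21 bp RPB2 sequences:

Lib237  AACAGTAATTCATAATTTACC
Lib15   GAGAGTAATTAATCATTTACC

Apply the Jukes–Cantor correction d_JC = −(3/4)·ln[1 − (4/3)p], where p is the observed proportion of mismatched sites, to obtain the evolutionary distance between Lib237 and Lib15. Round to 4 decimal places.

0.2197

Differing sites — 1:A/G; 3:C/G; 11:C/A; 14:A/C.
p = 4/21 = 0.190476.
d = −0.75 · ln(1 − (4/3)·0.190476) = −0.75 · ln(0.746032) = −0.75 · (-0.292987) = 0.2197.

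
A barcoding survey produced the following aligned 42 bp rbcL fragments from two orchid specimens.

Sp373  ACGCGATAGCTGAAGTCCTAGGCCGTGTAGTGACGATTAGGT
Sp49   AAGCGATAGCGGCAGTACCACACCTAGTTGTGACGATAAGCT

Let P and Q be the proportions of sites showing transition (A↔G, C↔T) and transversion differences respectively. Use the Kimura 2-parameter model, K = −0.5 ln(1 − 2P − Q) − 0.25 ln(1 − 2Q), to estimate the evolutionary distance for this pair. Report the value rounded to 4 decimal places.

0.3644

Mismatches occur at site 2 (C→A, transversion), site 11 (T→G, transversion), site 13 (A→C, transversion), site 17 (C→A, transversion), site 19 (T→C, transition), site 21 (G→C, transversion), site 22 (G→A, transition), site 25 (G→T, transversion), site 26 (T→A, transversion), site 29 (A→T, transversion), site 38 (T→A, transversion), site 41 (G→C, transversion).
Of the 12 differences, 2 transitions and 10 transversions over 42 sites: P = 2/42 = 0.047619, Q = 10/42 = 0.238095.
d = −0.5·ln(0.666667) − 0.25·ln(0.523810) = −0.5·(-0.405465) − 0.25·(-0.646626) = 0.3644.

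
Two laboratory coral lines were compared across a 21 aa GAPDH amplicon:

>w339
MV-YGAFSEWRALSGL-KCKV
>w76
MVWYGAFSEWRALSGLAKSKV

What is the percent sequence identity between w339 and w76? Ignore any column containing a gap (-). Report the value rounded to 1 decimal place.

94.7%

Excluding the 2 gap columns leaves 19 comparable sites.
The sequences differ at position 19 (C/S).
18 of the 19 comparable sites match, so the percent identity is 18/19 × 100 = 94.7%.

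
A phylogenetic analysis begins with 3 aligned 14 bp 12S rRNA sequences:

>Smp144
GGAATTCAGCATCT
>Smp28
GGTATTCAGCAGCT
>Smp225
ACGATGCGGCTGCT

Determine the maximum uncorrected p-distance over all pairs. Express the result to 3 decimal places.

Pairwise Hamming distances:
  Smp144 vs Smp28: 2
  Smp144 vs Smp225: 7
  Smp28 vs Smp225: 6
The largest is 7 mismatches, between Smp144 and Smp225; p = 7/14 = 0.500.

0.500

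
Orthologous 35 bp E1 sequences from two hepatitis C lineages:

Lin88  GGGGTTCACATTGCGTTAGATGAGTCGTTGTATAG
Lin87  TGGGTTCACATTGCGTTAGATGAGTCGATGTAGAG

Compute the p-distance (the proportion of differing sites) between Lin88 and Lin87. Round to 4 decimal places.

0.0857

Differing sites — 1:G/T; 28:T/A; 33:T/G.
There are 3 differences over 35 sites, so p = 3/35 = 0.0857.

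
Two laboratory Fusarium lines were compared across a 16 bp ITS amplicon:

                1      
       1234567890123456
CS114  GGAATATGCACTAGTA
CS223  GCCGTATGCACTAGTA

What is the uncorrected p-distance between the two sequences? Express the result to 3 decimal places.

0.188

The sequences differ at positions 2 (G/C), 3 (A/C), 4 (A/G).
There are 3 differences over 16 sites, so p = 3/16 = 0.188.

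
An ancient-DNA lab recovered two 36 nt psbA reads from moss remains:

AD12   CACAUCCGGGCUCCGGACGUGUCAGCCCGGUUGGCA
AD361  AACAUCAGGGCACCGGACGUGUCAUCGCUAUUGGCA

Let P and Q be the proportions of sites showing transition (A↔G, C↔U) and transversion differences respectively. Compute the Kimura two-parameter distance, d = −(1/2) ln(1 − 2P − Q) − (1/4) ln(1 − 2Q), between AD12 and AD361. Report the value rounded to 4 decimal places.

Mismatches occur at site 1 (C→A, transversion), site 7 (C→A, transversion), site 12 (U→A, transversion), site 25 (G→U, transversion), site 27 (C→G, transversion), site 29 (G→U, transversion), site 30 (G→A, transition).
Of the 7 differences, 1 transition and 6 transversions over 36 sites: P = 1/36 = 0.027778, Q = 6/36 = 0.166667.
d = −0.5·ln(0.777777) − 0.25·ln(0.666666) = −0.5·(-0.251315) − 0.25·(-0.405466) = 0.2270.

0.2270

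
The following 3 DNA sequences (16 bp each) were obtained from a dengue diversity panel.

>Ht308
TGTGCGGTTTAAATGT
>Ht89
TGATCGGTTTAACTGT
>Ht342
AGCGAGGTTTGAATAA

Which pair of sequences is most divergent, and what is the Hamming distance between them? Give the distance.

8

Pairwise Hamming distances:
  Ht308 vs Ht89: 3
  Ht308 vs Ht342: 6
  Ht89 vs Ht342: 8
The largest is 8, between Ht89 and Ht342.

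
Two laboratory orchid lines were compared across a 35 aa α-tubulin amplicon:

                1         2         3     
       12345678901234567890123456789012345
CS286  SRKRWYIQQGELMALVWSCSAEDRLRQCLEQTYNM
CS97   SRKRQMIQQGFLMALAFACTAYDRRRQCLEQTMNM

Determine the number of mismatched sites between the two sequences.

Mismatches occur at site 5 (W/Q), site 6 (Y/M), site 11 (E/F), site 16 (V/A), site 17 (W/F), site 18 (S/A), site 20 (S/T), site 22 (E/Y), site 25 (L/R), site 33 (Y/M).
That gives 10 mismatches out of 35 aligned sites, so the Hamming distance is 10.

10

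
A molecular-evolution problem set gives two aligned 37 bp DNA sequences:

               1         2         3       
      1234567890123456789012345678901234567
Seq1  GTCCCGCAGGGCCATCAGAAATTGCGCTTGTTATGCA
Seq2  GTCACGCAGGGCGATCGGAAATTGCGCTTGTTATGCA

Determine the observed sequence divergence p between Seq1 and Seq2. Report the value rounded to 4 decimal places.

0.0811

The sequences differ at positions 4 (C/A), 13 (C/G), 17 (A/G).
There are 3 differences over 37 sites, so p = 3/37 = 0.0811.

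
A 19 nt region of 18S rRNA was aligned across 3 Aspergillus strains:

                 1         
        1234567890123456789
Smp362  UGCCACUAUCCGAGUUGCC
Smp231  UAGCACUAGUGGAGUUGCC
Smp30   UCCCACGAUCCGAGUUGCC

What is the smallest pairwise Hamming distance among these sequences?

2

Pairwise Hamming distances:
  Smp362 vs Smp231: 5
  Smp362 vs Smp30: 2
  Smp231 vs Smp30: 6
The smallest is 2, between Smp362 and Smp30.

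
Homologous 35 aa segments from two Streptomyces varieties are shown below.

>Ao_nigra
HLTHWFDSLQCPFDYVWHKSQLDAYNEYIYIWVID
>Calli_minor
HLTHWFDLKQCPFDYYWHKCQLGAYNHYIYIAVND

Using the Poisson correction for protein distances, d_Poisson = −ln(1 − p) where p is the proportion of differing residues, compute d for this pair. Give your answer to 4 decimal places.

0.2595

Mismatches occur at site 8 (S↔L), site 9 (L↔K), site 16 (V↔Y), site 20 (S↔C), site 23 (D↔G), site 27 (E↔H), site 32 (W↔A), site 34 (I↔N).
p = 8/35 = 0.228571.
d = −ln(1 − 0.228571) = −ln(0.771429) = 0.2595.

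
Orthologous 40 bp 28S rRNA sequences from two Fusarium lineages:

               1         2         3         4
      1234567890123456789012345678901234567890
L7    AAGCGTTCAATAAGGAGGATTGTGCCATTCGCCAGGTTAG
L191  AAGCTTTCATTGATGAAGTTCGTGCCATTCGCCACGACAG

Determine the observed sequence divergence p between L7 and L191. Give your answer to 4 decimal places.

Differing sites — 5:G/T; 10:A/T; 12:A/G; 14:G/T; 17:G/A; 19:A/T; 21:T/C; 35:G/C; 37:T/A; 38:T/C.
There are 10 differences over 40 sites, so p = 10/40 = 0.2500.

0.2500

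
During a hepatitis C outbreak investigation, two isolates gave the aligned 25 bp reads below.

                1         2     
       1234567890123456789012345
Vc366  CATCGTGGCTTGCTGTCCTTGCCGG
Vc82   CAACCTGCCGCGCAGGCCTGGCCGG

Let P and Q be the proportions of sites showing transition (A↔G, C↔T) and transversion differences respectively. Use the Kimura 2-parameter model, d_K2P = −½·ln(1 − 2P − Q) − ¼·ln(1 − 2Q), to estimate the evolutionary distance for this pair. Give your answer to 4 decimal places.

The sequences differ at positions 3 (T/A, transversion), 5 (G/C, transversion), 8 (G/C, transversion), 10 (T/G, transversion), 11 (T/C, transition), 14 (T/A, transversion), 16 (T/G, transversion), 20 (T/G, transversion).
Of the 8 differences, 1 transition and 7 transversions over 25 sites: P = 1/25 = 0.040000, Q = 7/25 = 0.280000.
d = −0.5·ln(0.640000) − 0.25·ln(0.440000) = −0.5·(-0.446287) − 0.25·(-0.820981) = 0.4284.

0.4284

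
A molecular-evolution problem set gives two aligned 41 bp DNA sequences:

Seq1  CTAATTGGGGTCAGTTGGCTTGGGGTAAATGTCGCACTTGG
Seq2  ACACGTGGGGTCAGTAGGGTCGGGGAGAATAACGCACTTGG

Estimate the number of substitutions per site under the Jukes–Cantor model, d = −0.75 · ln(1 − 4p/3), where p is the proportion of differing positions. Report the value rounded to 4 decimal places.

0.3321

The sequences differ at positions 1 (C/A), 2 (T/C), 4 (A/C), 5 (T/G), 16 (T/A), 19 (C/G), 21 (T/C), 26 (T/A), 27 (A/G), 31 (G/A), 32 (T/A).
p = 11/41 = 0.268293.
d = −0.75 · ln(1 − (4/3)·0.268293) = −0.75 · ln(0.642276) = −0.75 · (-0.442737) = 0.3321.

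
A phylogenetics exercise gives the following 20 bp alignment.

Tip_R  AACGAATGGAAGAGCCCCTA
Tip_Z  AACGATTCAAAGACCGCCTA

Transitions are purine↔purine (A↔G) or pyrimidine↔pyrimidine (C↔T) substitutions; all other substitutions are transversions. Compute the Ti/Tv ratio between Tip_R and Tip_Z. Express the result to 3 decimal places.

0.250

The sequences differ at positions 6 (A/T, transversion), 8 (G/C, transversion), 9 (G/A, transition), 14 (G/C, transversion), 16 (C/G, transversion).
Of the 5 differences, 1 transition and 4 transversions, so Ti/Tv = 1/4 = 0.250.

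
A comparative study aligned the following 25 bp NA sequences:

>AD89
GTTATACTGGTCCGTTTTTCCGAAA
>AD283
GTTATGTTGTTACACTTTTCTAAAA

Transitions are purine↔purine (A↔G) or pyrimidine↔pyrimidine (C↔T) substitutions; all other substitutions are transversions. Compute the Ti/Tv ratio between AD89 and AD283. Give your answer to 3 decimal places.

Mismatches occur at site 6 (A↔G, transition), site 7 (C↔T, transition), site 10 (G↔T, transversion), site 12 (C↔A, transversion), site 14 (G↔A, transition), site 15 (T↔C, transition), site 21 (C↔T, transition), site 22 (G↔A, transition).
Of the 8 differences, 6 transitions and 2 transversions, so Ti/Tv = 6/2 = 3.000.

3.000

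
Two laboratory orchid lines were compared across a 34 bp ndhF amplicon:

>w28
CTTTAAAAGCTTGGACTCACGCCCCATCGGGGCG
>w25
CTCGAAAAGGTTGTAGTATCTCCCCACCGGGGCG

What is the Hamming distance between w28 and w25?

Mismatches occur at site 3 (T/C), site 4 (T/G), site 10 (C/G), site 14 (G/T), site 16 (C/G), site 18 (C/A), site 19 (A/T), site 21 (G/T), site 27 (T/C).
That gives 9 mismatches out of 34 aligned sites, so the Hamming distance is 9.

9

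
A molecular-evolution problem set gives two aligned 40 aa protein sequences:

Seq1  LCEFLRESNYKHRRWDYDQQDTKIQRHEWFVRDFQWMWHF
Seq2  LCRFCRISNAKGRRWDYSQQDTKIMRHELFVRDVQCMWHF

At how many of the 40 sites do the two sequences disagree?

Mismatches occur at site 3 (E→R), site 5 (L→C), site 7 (E→I), site 10 (Y→A), site 12 (H→G), site 18 (D→S), site 25 (Q→M), site 29 (W→L), site 34 (F→V), site 36 (W→C).
That gives 10 mismatches out of 40 aligned sites, so the Hamming distance is 10.

10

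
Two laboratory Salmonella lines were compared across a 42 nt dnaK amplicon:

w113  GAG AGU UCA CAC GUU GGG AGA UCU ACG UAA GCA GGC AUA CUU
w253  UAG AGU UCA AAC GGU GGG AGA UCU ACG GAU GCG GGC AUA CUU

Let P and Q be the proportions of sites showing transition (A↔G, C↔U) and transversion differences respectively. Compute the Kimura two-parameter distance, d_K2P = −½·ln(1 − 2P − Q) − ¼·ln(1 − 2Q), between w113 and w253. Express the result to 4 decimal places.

0.1591

Mismatches occur at site 1 (G/U, transversion), site 10 (C/A, transversion), site 14 (U/G, transversion), site 28 (U/G, transversion), site 30 (A/U, transversion), site 33 (A/G, transition).
Of the 6 differences, 1 transition and 5 transversions over 42 sites: P = 1/42 = 0.023810, Q = 5/42 = 0.119048.
d = −0.5·ln(0.833332) − 0.25·ln(0.761904) = −0.5·(-0.182323) − 0.25·(-0.271935) = 0.1591.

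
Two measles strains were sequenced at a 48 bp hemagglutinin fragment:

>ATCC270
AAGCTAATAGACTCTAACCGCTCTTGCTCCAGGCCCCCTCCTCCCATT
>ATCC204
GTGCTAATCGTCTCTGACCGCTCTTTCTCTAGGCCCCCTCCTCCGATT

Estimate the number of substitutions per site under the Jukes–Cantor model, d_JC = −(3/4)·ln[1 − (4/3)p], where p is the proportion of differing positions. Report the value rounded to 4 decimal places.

0.1885

Differing sites — 1:A/G; 2:A/T; 9:A/C; 11:A/T; 16:A/G; 26:G/T; 30:C/T; 45:C/G.
p = 8/48 = 0.166667.
d = −0.75 · ln(1 − (4/3)·0.166667) = −0.75 · ln(0.777777) = −0.75 · (-0.251315) = 0.1885.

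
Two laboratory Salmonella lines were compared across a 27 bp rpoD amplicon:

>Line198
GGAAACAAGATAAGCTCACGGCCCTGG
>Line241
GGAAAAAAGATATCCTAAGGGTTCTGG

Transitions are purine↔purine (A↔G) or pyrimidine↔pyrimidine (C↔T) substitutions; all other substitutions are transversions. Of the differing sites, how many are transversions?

Mismatches occur at site 6 (C↔A, transversion), site 13 (A↔T, transversion), site 14 (G↔C, transversion), site 17 (C↔A, transversion), site 19 (C↔G, transversion), site 22 (C↔T, transition), site 23 (C↔T, transition).
Of the 7 differences, 2 transitions and 5 transversions, so the answer is 5.

5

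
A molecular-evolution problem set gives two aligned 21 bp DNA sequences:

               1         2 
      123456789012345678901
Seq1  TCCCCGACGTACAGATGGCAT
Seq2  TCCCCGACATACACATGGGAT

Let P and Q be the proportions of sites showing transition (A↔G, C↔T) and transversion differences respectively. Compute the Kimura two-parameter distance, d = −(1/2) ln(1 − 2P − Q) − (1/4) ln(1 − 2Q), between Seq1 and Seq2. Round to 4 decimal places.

0.1585

Mismatches occur at site 9 (G/A, transition), site 14 (G/C, transversion), site 19 (C/G, transversion).
Of the 3 differences, 1 transition and 2 transversions over 21 sites: P = 1/21 = 0.047619, Q = 2/21 = 0.095238.
d = −0.5·ln(0.809524) − 0.25·ln(0.809524) = −0.5·(-0.211309) − 0.25·(-0.211309) = 0.1585.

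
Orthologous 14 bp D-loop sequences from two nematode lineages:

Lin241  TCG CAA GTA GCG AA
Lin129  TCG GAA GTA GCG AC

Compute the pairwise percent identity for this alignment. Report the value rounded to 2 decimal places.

85.71%

The sequences differ at positions 4 (C/G), 14 (A/C).
12 of the 14 sites match, so the percent identity is 12/14 × 100 = 85.71%.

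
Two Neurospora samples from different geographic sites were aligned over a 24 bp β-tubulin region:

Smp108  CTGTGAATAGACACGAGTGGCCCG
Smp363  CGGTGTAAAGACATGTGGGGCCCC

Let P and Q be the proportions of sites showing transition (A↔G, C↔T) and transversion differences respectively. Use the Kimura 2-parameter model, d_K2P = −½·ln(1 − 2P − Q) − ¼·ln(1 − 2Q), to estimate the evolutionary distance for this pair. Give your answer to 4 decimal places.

Differing sites — 2:T/G (Tv); 6:A/T (Tv); 8:T/A (Tv); 14:C/T (Ti); 16:A/T (Tv); 18:T/G (Tv); 24:G/C (Tv).
Of the 7 differences, 1 transition and 6 transversions over 24 sites: P = 1/24 = 0.041667, Q = 6/24 = 0.250000.
d = −0.5·ln(0.666666) − 0.25·ln(0.500000) = −0.5·(-0.405466) − 0.25·(-0.693147) = 0.3760.

0.3760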